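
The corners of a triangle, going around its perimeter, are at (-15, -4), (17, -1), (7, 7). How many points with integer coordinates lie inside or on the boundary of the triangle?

Using the shoelace formula, 2A = |((-15)·(-1) − 17·(-4)) + (17·7 − 7·(-1)) + (7·(-4) − (-15)·7)| = 286, so the area is 143.
Along each edge there are gcd(|Δx|,|Δy|)+1 lattice points, so counting each shared vertex once the boundary has gcd(32,3) + gcd(10,8) + gcd(22,11) = 1+2+11 = 14.
Pick's theorem gives I = A − B/2 + 1 = 143 − 14/2 + 1 = 137, so the closed region contains I + B = 137 + 14 = 151 lattice points.

151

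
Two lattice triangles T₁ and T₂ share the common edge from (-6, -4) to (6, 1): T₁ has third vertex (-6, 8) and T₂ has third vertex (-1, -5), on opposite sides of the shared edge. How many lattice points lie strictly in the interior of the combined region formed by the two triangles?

The union is the simple quadrilateral with vertices (-6, -4), (-6, 8), (6, 1), (-1, -5) in order.
Using the shoelace formula, 2A = |((-6)·8 − (-6)·(-4)) + ((-6)·1 − 6·8) + (6·(-5) − (-1)·1) + ((-1)·(-4) − (-6)·(-5))| = 181, so the area is 90.5.
The number of boundary lattice points is Σ gcd(|Δx|,|Δy|) = gcd(0,12) + gcd(12,7) + gcd(7,6) + gcd(5,1) = 12+1+1+1 = 15.
By Pick's theorem I = A − B/2 + 1 = 90.5 − 15/2 + 1 = 84.

84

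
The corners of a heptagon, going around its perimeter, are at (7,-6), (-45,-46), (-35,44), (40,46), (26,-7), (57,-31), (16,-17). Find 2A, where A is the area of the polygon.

The shoelace formula gives twice the area as |[7·(-46) − (-45)·(-6)] + [(-45)·44 − (-35)·(-46)] + [(-35)·46 − 40·44] + [40·(-7) − 26·46] + [26·(-31) − 57·(-7)] + [57·(-17) − 16·(-31)] + [16·(-6) − 7·(-17)]| = 9885, so the area is 4942.5.

9885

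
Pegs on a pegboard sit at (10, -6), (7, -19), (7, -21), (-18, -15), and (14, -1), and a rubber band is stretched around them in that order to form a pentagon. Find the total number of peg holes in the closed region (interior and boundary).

250

Using the shoelace formula, 2A = |[10·(-19) − 7·(-6)] + [7·(-21) − 7·(-19)] + [7·(-15) − (-18)·(-21)] + [(-18)·(-1) − 14·(-15)] + [14·(-6) − 10·(-1)]| = 491, so the area is 491/2.
Along each edge there are gcd(|Δx|,|Δy|)+1 lattice points, so counting each shared vertex once the boundary has gcd(3,13) + gcd(0,2) + gcd(25,6) + gcd(32,14) + gcd(4,5) = 1+2+1+2+1 = 7.
Pick's theorem gives I = A − B/2 + 1 = 491/2 − 7/2 + 1 = 243, so the closed region contains I + B = 243 + 7 = 250 lattice points.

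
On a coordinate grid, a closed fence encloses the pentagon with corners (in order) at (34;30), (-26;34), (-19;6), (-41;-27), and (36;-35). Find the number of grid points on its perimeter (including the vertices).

24

Summing gcd(|Δx|,|Δy|) over the edges gives the boundary count: gcd(60,4) + gcd(7,28) + gcd(22,33) + gcd(77,8) + gcd(2,65) = 4+7+11+1+1 = 24.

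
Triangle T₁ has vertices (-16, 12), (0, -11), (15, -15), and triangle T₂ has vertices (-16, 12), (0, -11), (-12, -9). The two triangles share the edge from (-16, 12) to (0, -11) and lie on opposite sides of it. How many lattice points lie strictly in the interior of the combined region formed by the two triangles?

The union is the simple quadrilateral with vertices (-16, 12), (15, -15), (0, -11), (-12, -9) in order.
Using the shoelace formula, 2A = |[(-16)·(-15) − 15·12] + [15·(-11) − 0·(-15)] + [0·(-9) − (-12)·(-11)] + [(-12)·12 − (-16)·(-9)]| = 525, so the area is 525/2.
The number of boundary lattice points is Σ gcd(|Δx|,|Δy|) = gcd(31,27) + gcd(15,4) + gcd(12,2) + gcd(4,21) = 1+1+2+1 = 5.
By Pick's theorem I = A − B/2 + 1 = 525/2 − 5/2 + 1 = 261.

261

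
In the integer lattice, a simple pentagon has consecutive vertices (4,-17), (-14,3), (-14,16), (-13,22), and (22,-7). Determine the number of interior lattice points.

615

By the shoelace formula, twice the signed area is |[4·3 − (-14)·(-17)] + [(-14)·16 − (-14)·3] + [(-14)·22 − (-13)·16] + [(-13)·(-7) − 22·22] + [22·(-17) − 4·(-7)]| = 1247, so the area is 1247/2.
Summing gcd(|Δx|,|Δy|) over the edges gives the boundary count: gcd(18,20) + gcd(0,13) + gcd(1,6) + gcd(35,29) + gcd(18,10) = 2+13+1+1+2 = 19.
Pick's theorem gives I = A − B/2 + 1 = 1247/2 − 19/2 + 1 = 615.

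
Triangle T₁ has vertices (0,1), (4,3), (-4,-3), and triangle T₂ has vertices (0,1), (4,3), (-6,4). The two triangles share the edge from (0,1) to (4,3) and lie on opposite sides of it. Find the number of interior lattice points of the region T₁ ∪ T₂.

The union is the simple quadrilateral with vertices (0,1), (-4,-3), (4,3), (-6,4) in order.
Using the shoelace formula, 2A = |(0·(-3) − (-4)·1) + ((-4)·3 − 4·(-3)) + (4·4 − (-6)·3) + ((-6)·1 − 0·4)| = 32, so the area is 16.
Along each edge there are gcd(|Δx|,|Δy|)+1 lattice points, so counting each shared vertex once the boundary has gcd(4,4) + gcd(8,6) + gcd(10,1) + gcd(6,3) = 4+2+1+3 = 10.
By Pick's theorem I = A − B/2 + 1 = 16 − 10/2 + 1 = 12.

12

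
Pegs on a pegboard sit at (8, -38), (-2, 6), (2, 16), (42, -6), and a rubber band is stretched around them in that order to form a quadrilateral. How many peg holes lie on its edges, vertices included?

8

Along each edge there are gcd(|Δx|,|Δy|)+1 lattice points, so counting each shared vertex once the boundary has gcd(10,44) + gcd(4,10) + gcd(40,22) + gcd(34,32) = 2+2+2+2 = 8.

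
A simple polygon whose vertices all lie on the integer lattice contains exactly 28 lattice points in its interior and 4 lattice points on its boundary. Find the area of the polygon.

29

Pick's theorem states A = I + B/2 − 1, so A = 28 + 4/2 − 1 = 29.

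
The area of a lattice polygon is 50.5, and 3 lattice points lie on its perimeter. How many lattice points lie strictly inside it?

50

From Pick's theorem, I = A − B/2 + 1 = 50.5 − 3/2 + 1 = 50.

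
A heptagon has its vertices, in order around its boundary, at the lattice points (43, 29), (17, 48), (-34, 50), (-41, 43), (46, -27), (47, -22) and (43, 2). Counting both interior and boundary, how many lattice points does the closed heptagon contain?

Using the shoelace formula, 2A = |(43·48 − 17·29) + (17·50 − (-34)·48) + ((-34)·43 − (-41)·50) + ((-41)·(-27) − 46·43) + (46·(-22) − 47·(-27)) + (47·2 − 43·(-22)) + (43·29 − 43·2)| = 6228, so the area is 3114.
Summing gcd(|Δx|,|Δy|) over the edges gives the boundary count: gcd(26,19) + gcd(51,2) + gcd(7,7) + gcd(87,70) + gcd(1,5) + gcd(4,24) + gcd(0,27) = 1+1+7+1+1+4+27 = 42.
Pick's theorem gives I = A − B/2 + 1 = 3114 − 42/2 + 1 = 3094, so the closed region contains I + B = 3094 + 42 = 3136 lattice points.

3136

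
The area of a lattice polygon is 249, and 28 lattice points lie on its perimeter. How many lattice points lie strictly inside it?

236

Pick's theorem A = I + B/2 − 1 rearranges to I = A − B/2 + 1 = 249 − 28/2 + 1 = 236.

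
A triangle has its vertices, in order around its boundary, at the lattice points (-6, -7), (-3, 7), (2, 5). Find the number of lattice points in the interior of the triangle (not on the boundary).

36

By the shoelace formula, twice the signed area is |[(-6)·7 − (-3)·(-7)] + [(-3)·5 − 2·7] + [2·(-7) − (-6)·5]| = 76, so the area is 38.
Summing gcd(|Δx|,|Δy|) over the edges gives the boundary count: gcd(3,14) + gcd(5,2) + gcd(8,12) = 1+1+4 = 6.
By Pick's theorem A = I + B/2 − 1, so I = 38 − 6/2 + 1 = 36.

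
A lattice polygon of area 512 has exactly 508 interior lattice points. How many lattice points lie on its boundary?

Pick's theorem gives A = I + B/2 − 1, so B = 2(A − I + 1) = 2(512 − 508 + 1) = 10.

10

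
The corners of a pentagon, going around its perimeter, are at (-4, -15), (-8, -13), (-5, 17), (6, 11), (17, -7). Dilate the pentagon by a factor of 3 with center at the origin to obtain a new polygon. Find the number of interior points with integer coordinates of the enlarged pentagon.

4210

The shoelace formula gives twice the area as |[(-4)·(-13) − (-8)·(-15)] + [(-8)·17 − (-5)·(-13)] + [(-5)·11 − 6·17] + [6·(-7) − 17·11] + [17·(-15) − (-4)·(-7)]| = 938, so the area is 469.
Summing gcd(|Δx|,|Δy|) over the edges gives the boundary count: gcd(4,2) + gcd(3,30) + gcd(11,6) + gcd(11,18) + gcd(21,8) = 2+3+1+1+1 = 8.
Scaling by 3 multiplies the area by 3² = 9 (so the new area is 4221) and multiplies the boundary lattice-point count by 3, giving 24.
By Pick's theorem, the interior count of the dilated polygon is 4221 − 24/2 + 1 = 4210.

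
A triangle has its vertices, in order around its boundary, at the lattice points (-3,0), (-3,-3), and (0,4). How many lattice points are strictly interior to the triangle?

The shoelace formula gives twice the area as |[(-3)·(-3) − (-3)·0] + [(-3)·4 − 0·(-3)] + [0·0 − (-3)·4]| = 9, so the area is 9/2.
Along each edge there are gcd(|Δx|,|Δy|)+1 lattice points, so counting each shared vertex once the boundary has gcd(0,3) + gcd(3,7) + gcd(3,4) = 3+1+1 = 5.
By Pick's theorem A = I + B/2 − 1, so I = 9/2 − 5/2 + 1 = 3.

3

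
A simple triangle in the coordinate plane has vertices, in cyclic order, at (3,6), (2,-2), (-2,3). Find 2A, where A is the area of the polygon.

By the shoelace formula, twice the signed area is |(3·(-2) − 2·6) + (2·3 − (-2)·(-2)) + ((-2)·6 − 3·3)| = 37, so the area is 37/2.

37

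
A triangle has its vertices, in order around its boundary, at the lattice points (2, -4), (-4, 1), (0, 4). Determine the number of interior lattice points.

By the shoelace formula, twice the signed area is |(2·1 − (-4)·(-4)) + ((-4)·4 − 0·1) + (0·(-4) − 2·4)| = 38, so the area is 19.
Summing gcd(|Δx|,|Δy|) over the edges gives the boundary count: gcd(6,5) + gcd(4,3) + gcd(2,8) = 1+1+2 = 4.
By Pick's theorem A = I + B/2 − 1, so I = 19 − 4/2 + 1 = 18.

18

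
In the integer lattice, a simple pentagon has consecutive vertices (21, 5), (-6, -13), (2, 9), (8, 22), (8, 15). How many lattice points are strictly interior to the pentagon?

Using the shoelace formula, 2A = |(21·(-13) − (-6)·5) + ((-6)·9 − 2·(-13)) + (2·22 − 8·9) + (8·15 − 8·22) + (8·5 − 21·15)| = 630, so the area is 315.
The number of boundary lattice points is Σ gcd(|Δx|,|Δy|) = gcd(27,18) + gcd(8,22) + gcd(6,13) + gcd(0,7) + gcd(13,10) = 9+2+1+7+1 = 20.
Pick's theorem gives I = A − B/2 + 1 = 315 − 20/2 + 1 = 306.

306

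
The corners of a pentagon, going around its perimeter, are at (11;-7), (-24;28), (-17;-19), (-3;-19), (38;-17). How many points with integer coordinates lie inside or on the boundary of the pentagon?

1043

By the shoelace formula, twice the signed area is |(11·28 − (-24)·(-7)) + ((-24)·(-19) − (-17)·28) + ((-17)·(-19) − (-3)·(-19)) + ((-3)·(-17) − 38·(-19)) + (38·(-7) − 11·(-17))| = 2032, so the area is 1016.
Summing gcd(|Δx|,|Δy|) over the edges gives the boundary count: gcd(35,35) + gcd(7,47) + gcd(14,0) + gcd(41,2) + gcd(27,10) = 35+1+14+1+1 = 52.
Pick's theorem gives I = A − B/2 + 1 = 1016 − 52/2 + 1 = 991, so the closed region contains I + B = 991 + 52 = 1043 lattice points.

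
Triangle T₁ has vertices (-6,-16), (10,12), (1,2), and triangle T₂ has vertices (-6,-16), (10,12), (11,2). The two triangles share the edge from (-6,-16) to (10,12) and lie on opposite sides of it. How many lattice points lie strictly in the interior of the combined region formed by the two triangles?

139

The union is the simple quadrilateral with vertices (-6,-16), (1,2), (10,12), (11,2) in order.
Using the shoelace formula, 2A = |[(-6)·2 − 1·(-16)] + [1·12 − 10·2] + [10·2 − 11·12] + [11·(-16) − (-6)·2]| = 280, so the area is 140.
The number of boundary lattice points is Σ gcd(|Δx|,|Δy|) = gcd(7,18) + gcd(9,10) + gcd(1,10) + gcd(17,18) = 1+1+1+1 = 4.
By Pick's theorem I = A − B/2 + 1 = 140 − 4/2 + 1 = 139.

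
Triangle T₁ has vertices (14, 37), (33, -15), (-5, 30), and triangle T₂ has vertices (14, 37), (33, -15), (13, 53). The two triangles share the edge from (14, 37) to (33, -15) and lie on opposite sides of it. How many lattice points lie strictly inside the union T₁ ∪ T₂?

The union is the simple quadrilateral with vertices (14, 37), (-5, 30), (33, -15), (13, 53) in order.
The shoelace formula gives twice the area as |(14·30 − (-5)·37) + ((-5)·(-15) − 33·30) + (33·53 − 13·(-15)) + (13·37 − 14·53)| = 1373, so the area is 686.5.
The number of boundary lattice points is Σ gcd(|Δx|,|Δy|) = gcd(19,7) + gcd(38,45) + gcd(20,68) + gcd(1,16) = 1+1+4+1 = 7.
By Pick's theorem I = A − B/2 + 1 = 686.5 − 7/2 + 1 = 684.

684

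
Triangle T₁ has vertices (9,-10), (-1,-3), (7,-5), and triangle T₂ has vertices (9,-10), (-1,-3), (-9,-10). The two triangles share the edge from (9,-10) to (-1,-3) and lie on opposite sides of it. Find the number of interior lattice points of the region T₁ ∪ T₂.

71

The union is the simple quadrilateral with vertices (9,-10), (7,-5), (-1,-3), (-9,-10) in order.
Using the shoelace formula, 2A = |(9·(-5) − 7·(-10)) + (7·(-3) − (-1)·(-5)) + ((-1)·(-10) − (-9)·(-3)) + ((-9)·(-10) − 9·(-10))| = 162, so the area is 81.
Summing gcd(|Δx|,|Δy|) over the edges gives the boundary count: gcd(2,5) + gcd(8,2) + gcd(8,7) + gcd(18,0) = 1+2+1+18 = 22.
By Pick's theorem I = A − B/2 + 1 = 81 − 22/2 + 1 = 71.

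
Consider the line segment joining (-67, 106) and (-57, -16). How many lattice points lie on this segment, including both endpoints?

3

The number of lattice points on a segment between lattice points is gcd(|Δx|,|Δy|) + 1 = gcd(10,122) + 1 = 2 + 1 = 3.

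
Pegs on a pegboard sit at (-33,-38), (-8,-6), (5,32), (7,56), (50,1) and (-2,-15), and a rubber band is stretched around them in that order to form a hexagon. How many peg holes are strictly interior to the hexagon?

2114

The shoelace formula gives twice the area as |[(-33)·(-6) − (-8)·(-38)] + [(-8)·32 − 5·(-6)] + [5·56 − 7·32] + [7·1 − 50·56] + [50·(-15) − (-2)·1] + [(-2)·(-38) − (-33)·(-15)]| = 4236, so the area is 2118.
Summing gcd(|Δx|,|Δy|) over the edges gives the boundary count: gcd(25,32) + gcd(13,38) + gcd(2,24) + gcd(43,55) + gcd(52,16) + gcd(31,23) = 1+1+2+1+4+1 = 10.
By Pick's theorem A = I + B/2 − 1, so I = 2118 − 10/2 + 1 = 2114.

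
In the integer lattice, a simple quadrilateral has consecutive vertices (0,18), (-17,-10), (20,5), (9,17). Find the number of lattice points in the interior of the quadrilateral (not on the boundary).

By the shoelace formula, twice the signed area is |[0·(-10) − (-17)·18] + [(-17)·5 − 20·(-10)] + [20·17 − 9·5] + [9·18 − 0·17]| = 878, so the area is 439.
The number of boundary lattice points is Σ gcd(|Δx|,|Δy|) = gcd(17,28) + gcd(37,15) + gcd(11,12) + gcd(9,1) = 1+1+1+1 = 4.
By Pick's theorem A = I + B/2 − 1, so I = 439 − 4/2 + 1 = 438.

438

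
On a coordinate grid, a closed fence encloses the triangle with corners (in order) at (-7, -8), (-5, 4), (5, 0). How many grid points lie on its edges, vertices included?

8

Along each edge there are gcd(|Δx|,|Δy|)+1 lattice points, so counting each shared vertex once the boundary has gcd(2,12) + gcd(10,4) + gcd(12,8) = 2+2+4 = 8.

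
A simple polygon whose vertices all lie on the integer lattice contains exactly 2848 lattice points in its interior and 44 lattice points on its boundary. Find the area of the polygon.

Pick's theorem states A = I + B/2 − 1, so A = 2848 + 44/2 − 1 = 2869.

2869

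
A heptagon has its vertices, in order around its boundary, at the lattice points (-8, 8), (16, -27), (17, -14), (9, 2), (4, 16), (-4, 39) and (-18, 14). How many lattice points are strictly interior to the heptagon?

The shoelace formula gives twice the area as |[(-8)·(-27) − 16·8] + [16·(-14) − 17·(-27)] + [17·2 − 9·(-14)] + [9·16 − 4·2] + [4·39 − (-4)·16] + [(-4)·14 − (-18)·39] + [(-18)·8 − (-8)·14]| = 1453, so the area is 726.5.
Summing gcd(|Δx|,|Δy|) over the edges gives the boundary count: gcd(24,35) + gcd(1,13) + gcd(8,16) + gcd(5,14) + gcd(8,23) + gcd(14,25) + gcd(10,6) = 1+1+8+1+1+1+2 = 15.
By Pick's theorem A = I + B/2 − 1, so I = 726.5 − 15/2 + 1 = 720.

720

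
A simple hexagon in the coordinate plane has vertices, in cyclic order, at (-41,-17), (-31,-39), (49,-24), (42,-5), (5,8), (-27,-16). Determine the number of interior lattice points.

2387

The shoelace formula gives twice the area as |((-41)·(-39) − (-31)·(-17)) + ((-31)·(-24) − 49·(-39)) + (49·(-5) − 42·(-24)) + (42·8 − 5·(-5)) + (5·(-16) − (-27)·8) + ((-27)·(-17) − (-41)·(-16))| = 4790, so the area is 2395.
Summing gcd(|Δx|,|Δy|) over the edges gives the boundary count: gcd(10,22) + gcd(80,15) + gcd(7,19) + gcd(37,13) + gcd(32,24) + gcd(14,1) = 2+5+1+1+8+1 = 18.
Pick's theorem gives I = A − B/2 + 1 = 2395 − 18/2 + 1 = 2387.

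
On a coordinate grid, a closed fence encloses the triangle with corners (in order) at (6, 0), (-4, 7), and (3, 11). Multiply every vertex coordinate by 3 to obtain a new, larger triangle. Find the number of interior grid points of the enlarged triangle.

397

Using the shoelace formula, 2A = |[6·7 − (-4)·0] + [(-4)·11 − 3·7] + [3·0 − 6·11]| = 89, so the area is 44.5.
Along each edge there are gcd(|Δx|,|Δy|)+1 lattice points, so counting each shared vertex once the boundary has gcd(10,7) + gcd(7,4) + gcd(3,11) = 1+1+1 = 3.
Scaling by 3 multiplies the area by 3² = 9 (so the new area is 801/2) and multiplies the boundary lattice-point count by 3, giving 9.
By Pick's theorem, the interior count of the dilated polygon is 801/2 − 9/2 + 1 = 397.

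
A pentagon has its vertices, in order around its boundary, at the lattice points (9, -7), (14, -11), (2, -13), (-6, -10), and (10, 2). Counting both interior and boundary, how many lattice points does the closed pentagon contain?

The shoelace formula gives twice the area as |[9·(-11) − 14·(-7)] + [14·(-13) − 2·(-11)] + [2·(-10) − (-6)·(-13)] + [(-6)·2 − 10·(-10)] + [10·(-7) − 9·2]| = 259, so the area is 259/2.
The number of boundary lattice points is Σ gcd(|Δx|,|Δy|) = gcd(5,4) + gcd(12,2) + gcd(8,3) + gcd(16,12) + gcd(1,9) = 1+2+1+4+1 = 9.
Pick's theorem gives I = A − B/2 + 1 = 259/2 − 9/2 + 1 = 126, so the closed region contains I + B = 126 + 9 = 135 lattice points.

135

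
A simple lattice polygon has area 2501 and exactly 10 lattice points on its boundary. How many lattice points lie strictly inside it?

From Pick's theorem, I = A − B/2 + 1 = 2501 − 10/2 + 1 = 2497.

2497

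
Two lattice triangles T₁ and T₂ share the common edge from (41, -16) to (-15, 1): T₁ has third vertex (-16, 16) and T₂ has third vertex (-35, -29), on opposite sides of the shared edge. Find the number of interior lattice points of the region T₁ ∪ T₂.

The union is the simple quadrilateral with vertices (41, -16), (-16, 16), (-15, 1), (-35, -29) in order.
The shoelace formula gives twice the area as |(41·16 − (-16)·(-16)) + ((-16)·1 − (-15)·16) + ((-15)·(-29) − (-35)·1) + ((-35)·(-16) − 41·(-29))| = 2843, so the area is 2843/2.
The number of boundary lattice points is Σ gcd(|Δx|,|Δy|) = gcd(57,32) + gcd(1,15) + gcd(20,30) + gcd(76,13) = 1+1+10+1 = 13.
By Pick's theorem I = A − B/2 + 1 = 2843/2 − 13/2 + 1 = 1416.

1416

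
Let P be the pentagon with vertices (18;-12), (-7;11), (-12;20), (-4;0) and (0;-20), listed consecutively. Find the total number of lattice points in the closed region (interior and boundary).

320

The shoelace formula gives twice the area as |(18·11 − (-7)·(-12)) + ((-7)·20 − (-12)·11) + ((-12)·0 − (-4)·20) + ((-4)·(-20) − 0·0) + (0·(-12) − 18·(-20))| = 626, so the area is 313.
Summing gcd(|Δx|,|Δy|) over the edges gives the boundary count: gcd(25,23) + gcd(5,9) + gcd(8,20) + gcd(4,20) + gcd(18,8) = 1+1+4+4+2 = 12.
Pick's theorem gives I = A − B/2 + 1 = 313 − 12/2 + 1 = 308, so the closed region contains I + B = 308 + 12 = 320 lattice points.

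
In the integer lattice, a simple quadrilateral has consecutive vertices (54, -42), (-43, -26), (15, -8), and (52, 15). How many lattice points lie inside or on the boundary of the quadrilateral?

2418

The shoelace formula gives twice the area as |[54·(-26) − (-43)·(-42)] + [(-43)·(-8) − 15·(-26)] + [15·15 − 52·(-8)] + [52·(-42) − 54·15]| = 4829, so the area is 2414.5.
Summing gcd(|Δx|,|Δy|) over the edges gives the boundary count: gcd(97,16) + gcd(58,18) + gcd(37,23) + gcd(2,57) = 1+2+1+1 = 5.
Pick's theorem gives I = A − B/2 + 1 = 2414.5 − 5/2 + 1 = 2413, so the closed region contains I + B = 2413 + 5 = 2418 lattice points.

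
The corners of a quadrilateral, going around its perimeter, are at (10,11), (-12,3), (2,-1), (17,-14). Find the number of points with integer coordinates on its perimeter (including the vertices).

6

Summing gcd(|Δx|,|Δy|) over the edges gives the boundary count: gcd(22,8) + gcd(14,4) + gcd(15,13) + gcd(7,25) = 2+2+1+1 = 6.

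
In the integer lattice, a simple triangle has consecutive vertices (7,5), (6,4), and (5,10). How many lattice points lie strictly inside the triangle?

3

The shoelace formula gives twice the area as |(7·4 − 6·5) + (6·10 − 5·4) + (5·5 − 7·10)| = 7, so the area is 3.5.
Summing gcd(|Δx|,|Δy|) over the edges gives the boundary count: gcd(1,1) + gcd(1,6) + gcd(2,5) = 1+1+1 = 3.
Pick's theorem gives I = A − B/2 + 1 = 3.5 − 3/2 + 1 = 3.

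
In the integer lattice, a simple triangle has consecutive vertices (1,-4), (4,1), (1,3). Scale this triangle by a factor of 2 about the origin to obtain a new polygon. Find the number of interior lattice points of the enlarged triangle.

34

Using the shoelace formula, 2A = |[1·1 − 4·(-4)] + [4·3 − 1·1] + [1·(-4) − 1·3]| = 21, so the area is 21/2.
Along each edge there are gcd(|Δx|,|Δy|)+1 lattice points, so counting each shared vertex once the boundary has gcd(3,5) + gcd(3,2) + gcd(0,7) = 1+1+7 = 9.
Scaling by 2 multiplies the area by 2² = 4 (so the new area is 42) and multiplies the boundary lattice-point count by 2, giving 18.
By Pick's theorem, the interior count of the dilated polygon is 42 − 18/2 + 1 = 34.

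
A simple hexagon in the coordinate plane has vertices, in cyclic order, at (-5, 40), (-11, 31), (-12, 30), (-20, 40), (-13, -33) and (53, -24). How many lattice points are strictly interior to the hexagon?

2839

The shoelace formula gives twice the area as |[(-5)·31 − (-11)·40] + [(-11)·30 − (-12)·31] + [(-12)·40 − (-20)·30] + [(-20)·(-33) − (-13)·40] + [(-13)·(-24) − 53·(-33)] + [53·40 − (-5)·(-24)]| = 5688, so the area is 2844.
Along each edge there are gcd(|Δx|,|Δy|)+1 lattice points, so counting each shared vertex once the boundary has gcd(6,9) + gcd(1,1) + gcd(8,10) + gcd(7,73) + gcd(66,9) + gcd(58,64) = 3+1+2+1+3+2 = 12.
Pick's theorem gives I = A − B/2 + 1 = 2844 − 12/2 + 1 = 2839.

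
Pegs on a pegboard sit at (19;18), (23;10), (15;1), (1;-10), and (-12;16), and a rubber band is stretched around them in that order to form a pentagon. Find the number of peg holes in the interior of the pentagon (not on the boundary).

The shoelace formula gives twice the area as |(19·10 − 23·18) + (23·1 − 15·10) + (15·(-10) − 1·1) + (1·16 − (-12)·(-10)) + ((-12)·18 − 19·16)| = 1126, so the area is 563.
Summing gcd(|Δx|,|Δy|) over the edges gives the boundary count: gcd(4,8) + gcd(8,9) + gcd(14,11) + gcd(13,26) + gcd(31,2) = 4+1+1+13+1 = 20.
By Pick's theorem A = I + B/2 − 1, so I = 563 − 20/2 + 1 = 554.

554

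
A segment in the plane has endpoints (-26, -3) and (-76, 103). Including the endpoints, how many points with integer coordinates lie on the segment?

3

The number of lattice points on a segment between lattice points is gcd(|Δx|,|Δy|) + 1 = gcd(50,106) + 1 = 2 + 1 = 3.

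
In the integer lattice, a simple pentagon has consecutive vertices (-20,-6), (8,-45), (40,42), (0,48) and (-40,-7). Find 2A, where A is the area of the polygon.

7024

By the shoelace formula, twice the signed area is |((-20)·(-45) − 8·(-6)) + (8·42 − 40·(-45)) + (40·48 − 0·42) + (0·(-7) − (-40)·48) + ((-40)·(-6) − (-20)·(-7))| = 7024, so the area is 3512.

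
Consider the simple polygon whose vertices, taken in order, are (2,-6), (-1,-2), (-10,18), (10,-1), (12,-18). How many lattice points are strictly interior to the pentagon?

209

Using the shoelace formula, 2A = |(2·(-2) − (-1)·(-6)) + ((-1)·18 − (-10)·(-2)) + ((-10)·(-1) − 10·18) + (10·(-18) − 12·(-1)) + (12·(-6) − 2·(-18))| = 422, so the area is 211.
Along each edge there are gcd(|Δx|,|Δy|)+1 lattice points, so counting each shared vertex once the boundary has gcd(3,4) + gcd(9,20) + gcd(20,19) + gcd(2,17) + gcd(10,12) = 1+1+1+1+2 = 6.
Pick's theorem gives I = A − B/2 + 1 = 211 − 6/2 + 1 = 209.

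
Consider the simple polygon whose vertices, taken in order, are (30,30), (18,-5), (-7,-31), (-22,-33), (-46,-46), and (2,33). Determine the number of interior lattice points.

By the shoelace formula, twice the signed area is |[30·(-5) − 18·30] + [18·(-31) − (-7)·(-5)] + [(-7)·(-33) − (-22)·(-31)] + [(-22)·(-46) − (-46)·(-33)] + [(-46)·33 − 2·(-46)] + [2·30 − 30·33]| = 4596, so the area is 2298.
Along each edge there are gcd(|Δx|,|Δy|)+1 lattice points, so counting each shared vertex once the boundary has gcd(12,35) + gcd(25,26) + gcd(15,2) + gcd(24,13) + gcd(48,79) + gcd(28,3) = 1+1+1+1+1+1 = 6.
By Pick's theorem A = I + B/2 − 1, so I = 2298 − 6/2 + 1 = 2296.

2296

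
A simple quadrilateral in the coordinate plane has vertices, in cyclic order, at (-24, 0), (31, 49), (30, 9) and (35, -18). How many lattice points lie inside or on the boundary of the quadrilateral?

1830

The shoelace formula gives twice the area as |[(-24)·49 − 31·0] + [31·9 − 30·49] + [30·(-18) − 35·9] + [35·0 − (-24)·(-18)]| = 3654, so the area is 1827.
The number of boundary lattice points is Σ gcd(|Δx|,|Δy|) = gcd(55,49) + gcd(1,40) + gcd(5,27) + gcd(59,18) = 1+1+1+1 = 4.
Pick's theorem gives I = A − B/2 + 1 = 1827 − 4/2 + 1 = 1826, so the closed region contains I + B = 1826 + 4 = 1830 lattice points.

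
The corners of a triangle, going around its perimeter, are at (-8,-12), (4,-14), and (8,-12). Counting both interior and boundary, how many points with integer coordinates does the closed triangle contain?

27

By the shoelace formula, twice the signed area is |((-8)·(-14) − 4·(-12)) + (4·(-12) − 8·(-14)) + (8·(-12) − (-8)·(-12))| = 32, so the area is 16.
Summing gcd(|Δx|,|Δy|) over the edges gives the boundary count: gcd(12,2) + gcd(4,2) + gcd(16,0) = 2+2+16 = 20.
Pick's theorem gives I = A − B/2 + 1 = 16 − 20/2 + 1 = 7, so the closed region contains I + B = 7 + 20 = 27 lattice points.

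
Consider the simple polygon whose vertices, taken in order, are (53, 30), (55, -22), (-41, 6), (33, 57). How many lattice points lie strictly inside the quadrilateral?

Using the shoelace formula, 2A = |[53·(-22) − 55·30] + [55·6 − (-41)·(-22)] + [(-41)·57 − 33·6] + [33·30 − 53·57]| = 7954, so the area is 3977.
Along each edge there are gcd(|Δx|,|Δy|)+1 lattice points, so counting each shared vertex once the boundary has gcd(2,52) + gcd(96,28) + gcd(74,51) + gcd(20,27) = 2+4+1+1 = 8.
By Pick's theorem A = I + B/2 − 1, so I = 3977 − 8/2 + 1 = 3974.

3974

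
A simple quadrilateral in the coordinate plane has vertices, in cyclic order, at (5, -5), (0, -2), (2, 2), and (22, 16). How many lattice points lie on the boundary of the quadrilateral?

The number of boundary lattice points is Σ gcd(|Δx|,|Δy|) = gcd(5,3) + gcd(2,4) + gcd(20,14) + gcd(17,21) = 1+2+2+1 = 6.

6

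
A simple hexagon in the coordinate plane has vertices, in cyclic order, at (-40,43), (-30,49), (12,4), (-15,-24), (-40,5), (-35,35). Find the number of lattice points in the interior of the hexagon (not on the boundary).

1980

Using the shoelace formula, 2A = |[(-40)·49 − (-30)·43] + [(-30)·4 − 12·49] + [12·(-24) − (-15)·4] + [(-15)·5 − (-40)·(-24)] + [(-40)·35 − (-35)·5] + [(-35)·43 − (-40)·35]| = 3971, so the area is 1985.5.
Summing gcd(|Δx|,|Δy|) over the edges gives the boundary count: gcd(10,6) + gcd(42,45) + gcd(27,28) + gcd(25,29) + gcd(5,30) + gcd(5,8) = 2+3+1+1+5+1 = 13.
By Pick's theorem A = I + B/2 − 1, so I = 1985.5 − 13/2 + 1 = 1980.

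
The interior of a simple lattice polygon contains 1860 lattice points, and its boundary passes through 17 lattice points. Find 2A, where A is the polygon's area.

3735

Pick's theorem states A = I + B/2 − 1, so A = 1860 + 17/2 − 1 = 3735/2.
Hence 2A = 3735.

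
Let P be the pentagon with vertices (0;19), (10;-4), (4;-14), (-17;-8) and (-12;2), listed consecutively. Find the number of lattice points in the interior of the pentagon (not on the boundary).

466

The shoelace formula gives twice the area as |(0·(-4) − 10·19) + (10·(-14) − 4·(-4)) + (4·(-8) − (-17)·(-14)) + ((-17)·2 − (-12)·(-8)) + ((-12)·19 − 0·2)| = 942, so the area is 471.
The number of boundary lattice points is Σ gcd(|Δx|,|Δy|) = gcd(10,23) + gcd(6,10) + gcd(21,6) + gcd(5,10) + gcd(12,17) = 1+2+3+5+1 = 12.
Pick's theorem gives I = A − B/2 + 1 = 471 − 12/2 + 1 = 466.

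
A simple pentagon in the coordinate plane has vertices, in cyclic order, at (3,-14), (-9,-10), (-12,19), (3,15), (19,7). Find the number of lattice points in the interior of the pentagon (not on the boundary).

Using the shoelace formula, 2A = |(3·(-10) − (-9)·(-14)) + ((-9)·19 − (-12)·(-10)) + ((-12)·15 − 3·19) + (3·7 − 19·15) + (19·(-14) − 3·7)| = 1235, so the area is 1235/2.
Summing gcd(|Δx|,|Δy|) over the edges gives the boundary count: gcd(12,4) + gcd(3,29) + gcd(15,4) + gcd(16,8) + gcd(16,21) = 4+1+1+8+1 = 15.
By Pick's theorem A = I + B/2 − 1, so I = 1235/2 − 15/2 + 1 = 611.

611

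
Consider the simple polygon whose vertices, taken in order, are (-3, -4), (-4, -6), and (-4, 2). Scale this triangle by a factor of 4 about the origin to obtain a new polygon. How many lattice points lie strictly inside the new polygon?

45

By the shoelace formula, twice the signed area is |[(-3)·(-6) − (-4)·(-4)] + [(-4)·2 − (-4)·(-6)] + [(-4)·(-4) − (-3)·2]| = 8, so the area is 4.
The number of boundary lattice points is Σ gcd(|Δx|,|Δy|) = gcd(1,2) + gcd(0,8) + gcd(1,6) = 1+8+1 = 10.
Scaling by 4 multiplies the area by 4² = 16 (so the new area is 64) and multiplies the boundary lattice-point count by 4, giving 40.
By Pick's theorem, the interior count of the dilated polygon is 64 − 40/2 + 1 = 45.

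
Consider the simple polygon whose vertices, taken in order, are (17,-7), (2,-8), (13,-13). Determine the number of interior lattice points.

42

By the shoelace formula, twice the signed area is |[17·(-8) − 2·(-7)] + [2·(-13) − 13·(-8)] + [13·(-7) − 17·(-13)]| = 86, so the area is 43.
Summing gcd(|Δx|,|Δy|) over the edges gives the boundary count: gcd(15,1) + gcd(11,5) + gcd(4,6) = 1+1+2 = 4.
Pick's theorem gives I = A − B/2 + 1 = 43 − 4/2 + 1 = 42.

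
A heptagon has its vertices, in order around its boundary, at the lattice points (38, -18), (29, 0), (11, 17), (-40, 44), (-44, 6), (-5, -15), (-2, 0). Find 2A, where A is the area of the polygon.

4571

The shoelace formula gives twice the area as |[38·0 − 29·(-18)] + [29·17 − 11·0] + [11·44 − (-40)·17] + [(-40)·6 − (-44)·44] + [(-44)·(-15) − (-5)·6] + [(-5)·0 − (-2)·(-15)] + [(-2)·(-18) − 38·0]| = 4571, so the area is 4571/2.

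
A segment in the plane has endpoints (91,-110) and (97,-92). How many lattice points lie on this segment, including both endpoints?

7

The number of lattice points on a segment between lattice points is gcd(|Δx|,|Δy|) + 1 = gcd(6,18) + 1 = 6 + 1 = 7.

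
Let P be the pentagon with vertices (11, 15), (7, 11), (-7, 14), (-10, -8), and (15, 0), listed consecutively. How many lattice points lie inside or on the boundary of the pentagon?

The shoelace formula gives twice the area as |[11·11 − 7·15] + [7·14 − (-7)·11] + [(-7)·(-8) − (-10)·14] + [(-10)·0 − 15·(-8)] + [15·15 − 11·0]| = 732, so the area is 366.
Along each edge there are gcd(|Δx|,|Δy|)+1 lattice points, so counting each shared vertex once the boundary has gcd(4,4) + gcd(14,3) + gcd(3,22) + gcd(25,8) + gcd(4,15) = 4+1+1+1+1 = 8.
Pick's theorem gives I = A − B/2 + 1 = 366 − 8/2 + 1 = 363, so the closed region contains I + B = 363 + 8 = 371 lattice points.

371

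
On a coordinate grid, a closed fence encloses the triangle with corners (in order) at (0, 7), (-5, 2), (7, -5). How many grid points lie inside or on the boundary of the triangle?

52

The shoelace formula gives twice the area as |[0·2 − (-5)·7] + [(-5)·(-5) − 7·2] + [7·7 − 0·(-5)]| = 95, so the area is 95/2.
Along each edge there are gcd(|Δx|,|Δy|)+1 lattice points, so counting each shared vertex once the boundary has gcd(5,5) + gcd(12,7) + gcd(7,12) = 5+1+1 = 7.
Pick's theorem gives I = A − B/2 + 1 = 95/2 − 7/2 + 1 = 45, so the closed region contains I + B = 45 + 7 = 52 lattice points.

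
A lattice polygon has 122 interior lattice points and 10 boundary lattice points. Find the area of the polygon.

By Pick's theorem, A = I + B/2 − 1 = 122 + 10/2 − 1 = 126.

126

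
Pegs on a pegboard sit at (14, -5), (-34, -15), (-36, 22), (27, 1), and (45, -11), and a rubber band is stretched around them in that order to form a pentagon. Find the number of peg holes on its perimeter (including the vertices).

Summing gcd(|Δx|,|Δy|) over the edges gives the boundary count: gcd(48,10) + gcd(2,37) + gcd(63,21) + gcd(18,12) + gcd(31,6) = 2+1+21+6+1 = 31.

31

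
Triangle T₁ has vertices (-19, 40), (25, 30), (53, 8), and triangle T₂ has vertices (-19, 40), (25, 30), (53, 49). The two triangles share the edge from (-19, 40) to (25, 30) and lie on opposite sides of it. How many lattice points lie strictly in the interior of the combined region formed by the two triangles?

893

The union is the simple quadrilateral with vertices (-19, 40), (53, 8), (25, 30), (53, 49) in order.
The shoelace formula gives twice the area as |((-19)·8 − 53·40) + (53·30 − 25·8) + (25·49 − 53·30) + (53·40 − (-19)·49)| = 1804, so the area is 902.
Along each edge there are gcd(|Δx|,|Δy|)+1 lattice points, so counting each shared vertex once the boundary has gcd(72,32) + gcd(28,22) + gcd(28,19) + gcd(72,9) = 8+2+1+9 = 20.
By Pick's theorem I = A − B/2 + 1 = 902 − 20/2 + 1 = 893.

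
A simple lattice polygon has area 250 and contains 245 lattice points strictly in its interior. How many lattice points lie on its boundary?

12

Pick's theorem gives A = I + B/2 − 1, so B = 2(A − I + 1) = 2(250 − 245 + 1) = 12.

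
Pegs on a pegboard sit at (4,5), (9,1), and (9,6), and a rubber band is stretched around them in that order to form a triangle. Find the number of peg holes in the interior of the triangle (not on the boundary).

10

Using the shoelace formula, 2A = |[4·1 − 9·5] + [9·6 − 9·1] + [9·5 − 4·6]| = 25, so the area is 12.5.
Summing gcd(|Δx|,|Δy|) over the edges gives the boundary count: gcd(5,4) + gcd(0,5) + gcd(5,1) = 1+5+1 = 7.
By Pick's theorem A = I + B/2 − 1, so I = 12.5 − 7/2 + 1 = 10.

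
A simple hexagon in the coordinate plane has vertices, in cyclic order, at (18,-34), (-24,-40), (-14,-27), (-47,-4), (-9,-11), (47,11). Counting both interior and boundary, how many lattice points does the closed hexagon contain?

1786

Using the shoelace formula, 2A = |(18·(-40) − (-24)·(-34)) + ((-24)·(-27) − (-14)·(-40)) + ((-14)·(-4) − (-47)·(-27)) + ((-47)·(-11) − (-9)·(-4)) + ((-9)·11 − 47·(-11)) + (47·(-34) − 18·11)| = 3558, so the area is 1779.
Summing gcd(|Δx|,|Δy|) over the edges gives the boundary count: gcd(42,6) + gcd(10,13) + gcd(33,23) + gcd(38,7) + gcd(56,22) + gcd(29,45) = 6+1+1+1+2+1 = 12.
Pick's theorem gives I = A − B/2 + 1 = 1779 − 12/2 + 1 = 1774, so the closed region contains I + B = 1774 + 12 = 1786 lattice points.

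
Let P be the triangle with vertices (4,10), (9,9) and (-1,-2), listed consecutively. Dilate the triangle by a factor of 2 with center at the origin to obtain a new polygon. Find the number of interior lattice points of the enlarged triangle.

By the shoelace formula, twice the signed area is |(4·9 − 9·10) + (9·(-2) − (-1)·9) + ((-1)·10 − 4·(-2))| = 65, so the area is 32.5.
Along each edge there are gcd(|Δx|,|Δy|)+1 lattice points, so counting each shared vertex once the boundary has gcd(5,1) + gcd(10,11) + gcd(5,12) = 1+1+1 = 3.
Scaling by 2 multiplies the area by 2² = 4 (so the new area is 130) and multiplies the boundary lattice-point count by 2, giving 6.
By Pick's theorem, the interior count of the dilated polygon is 130 − 6/2 + 1 = 128.

128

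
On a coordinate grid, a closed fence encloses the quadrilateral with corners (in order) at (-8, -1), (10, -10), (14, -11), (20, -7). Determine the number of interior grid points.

The shoelace formula gives twice the area as |((-8)·(-10) − 10·(-1)) + (10·(-11) − 14·(-10)) + (14·(-7) − 20·(-11)) + (20·(-1) − (-8)·(-7))| = 166, so the area is 83.
The number of boundary lattice points is Σ gcd(|Δx|,|Δy|) = gcd(18,9) + gcd(4,1) + gcd(6,4) + gcd(28,6) = 9+1+2+2 = 14.
By Pick's theorem A = I + B/2 − 1, so I = 83 − 14/2 + 1 = 77.

77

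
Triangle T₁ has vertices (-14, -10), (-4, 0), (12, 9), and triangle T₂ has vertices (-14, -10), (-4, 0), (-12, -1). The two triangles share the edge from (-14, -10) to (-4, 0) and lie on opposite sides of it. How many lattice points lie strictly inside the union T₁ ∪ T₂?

69

The union is the simple quadrilateral with vertices (-14, -10), (12, 9), (-4, 0), (-12, -1) in order.
Using the shoelace formula, 2A = |[(-14)·9 − 12·(-10)] + [12·0 − (-4)·9] + [(-4)·(-1) − (-12)·0] + [(-12)·(-10) − (-14)·(-1)]| = 140, so the area is 70.
Along each edge there are gcd(|Δx|,|Δy|)+1 lattice points, so counting each shared vertex once the boundary has gcd(26,19) + gcd(16,9) + gcd(8,1) + gcd(2,9) = 1+1+1+1 = 4.
By Pick's theorem I = A − B/2 + 1 = 70 − 4/2 + 1 = 69.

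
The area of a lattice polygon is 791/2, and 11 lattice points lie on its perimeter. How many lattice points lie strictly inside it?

From Pick's theorem, I = A − B/2 + 1 = 791/2 − 11/2 + 1 = 391.

391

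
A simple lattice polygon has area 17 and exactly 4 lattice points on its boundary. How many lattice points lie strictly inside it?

Pick's theorem A = I + B/2 − 1 rearranges to I = A − B/2 + 1 = 17 − 4/2 + 1 = 16.

16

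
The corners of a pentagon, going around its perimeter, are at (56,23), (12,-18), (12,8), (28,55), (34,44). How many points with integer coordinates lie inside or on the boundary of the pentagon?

1444

Using the shoelace formula, 2A = |[56·(-18) − 12·23] + [12·8 − 12·(-18)] + [12·55 − 28·8] + [28·44 − 34·55] + [34·23 − 56·44]| = 2856, so the area is 1428.
Along each edge there are gcd(|Δx|,|Δy|)+1 lattice points, so counting each shared vertex once the boundary has gcd(44,41) + gcd(0,26) + gcd(16,47) + gcd(6,11) + gcd(22,21) = 1+26+1+1+1 = 30.
Pick's theorem gives I = A − B/2 + 1 = 1428 − 30/2 + 1 = 1414, so the closed region contains I + B = 1414 + 30 = 1444 lattice points.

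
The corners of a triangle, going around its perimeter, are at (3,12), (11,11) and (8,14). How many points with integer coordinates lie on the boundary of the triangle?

The number of boundary lattice points is Σ gcd(|Δx|,|Δy|) = gcd(8,1) + gcd(3,3) + gcd(5,2) = 1+3+1 = 5.

5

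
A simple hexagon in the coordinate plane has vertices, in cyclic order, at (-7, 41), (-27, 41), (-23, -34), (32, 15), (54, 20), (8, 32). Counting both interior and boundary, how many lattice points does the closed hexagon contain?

By the shoelace formula, twice the signed area is |((-7)·41 − (-27)·41) + ((-27)·(-34) − (-23)·41) + ((-23)·15 − 32·(-34)) + (32·20 − 54·15) + (54·32 − 8·20) + (8·41 − (-7)·32)| = 5374, so the area is 2687.
The number of boundary lattice points is Σ gcd(|Δx|,|Δy|) = gcd(20,0) + gcd(4,75) + gcd(55,49) + gcd(22,5) + gcd(46,12) + gcd(15,9) = 20+1+1+1+2+3 = 28.
Pick's theorem gives I = A − B/2 + 1 = 2687 − 28/2 + 1 = 2674, so the closed region contains I + B = 2674 + 28 = 2702 lattice points.

2702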